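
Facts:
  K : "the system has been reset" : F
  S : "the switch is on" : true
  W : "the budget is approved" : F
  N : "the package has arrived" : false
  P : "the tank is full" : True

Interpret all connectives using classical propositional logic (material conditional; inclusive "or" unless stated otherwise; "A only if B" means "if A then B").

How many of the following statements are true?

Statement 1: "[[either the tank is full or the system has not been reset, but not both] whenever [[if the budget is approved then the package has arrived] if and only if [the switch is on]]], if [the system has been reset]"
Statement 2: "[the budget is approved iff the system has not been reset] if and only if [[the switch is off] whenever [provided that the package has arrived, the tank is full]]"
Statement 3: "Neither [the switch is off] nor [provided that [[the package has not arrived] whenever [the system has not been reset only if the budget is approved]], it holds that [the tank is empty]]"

Statement 1: This is K → (((W → N) ↔ S) → (P ⊕ ¬K)).

W → N = F → F = T
(W → N) ↔ S = T ↔ T = T
¬K = ¬F = T
P ⊕ ¬K = T ⊕ T = F
((W → N) ↔ S) → (P ⊕ ¬K) = T → F = F
K → (((W → N) ↔ S) → (P ⊕ ¬K)) = F → F = T
Thus Statement 1 is true.

Statement 2: In symbols: (W ↔ ¬K) ↔ ((N → P) → ¬S)

¬K = ¬F = T
W ↔ ¬K = F ↔ T = F
N → P = F → T = T
¬S = ¬T = F
(N → P) → ¬S = T → F = F
(W ↔ ¬K) ↔ ((N → P) → ¬S) = F ↔ F = T
Thus Statement 2 is true.

Statement 3: Parsed as ¬S ↓ (((¬K → W) → ¬N) → ¬P)

¬S = ¬T = F
¬K = ¬F = T
¬K → W = T → F = F
¬N = ¬F = T
(¬K → W) → ¬N = F → T = T
¬P = ¬T = F
((¬K → W) → ¬N) → ¬P = T → F = F
¬S ↓ (((¬K → W) → ¬N) → ¬P) = F ↓ F = T
Thus Statement 3 is true.

3 of the 3 statements are true.

3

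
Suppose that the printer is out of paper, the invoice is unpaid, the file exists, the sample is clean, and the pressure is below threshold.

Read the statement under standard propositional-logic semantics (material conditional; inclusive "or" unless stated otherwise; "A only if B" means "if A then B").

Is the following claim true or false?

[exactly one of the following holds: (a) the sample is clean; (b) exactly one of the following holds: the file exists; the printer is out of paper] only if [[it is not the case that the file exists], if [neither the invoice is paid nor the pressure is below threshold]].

True

Let K = "the sample is contaminated" (F), S = "the file exists" (T), W = "the printer has paper" (F), N = "the invoice is paid" (F), H = "the pressure is above threshold" (F).
In symbols: (~K xor (S xor ~W)) -> ((N nor ~H) -> ~S)

~K = ~F = T
~W = ~F = T
S xor ~W = T xor T = F
~K xor (S xor ~W) = T xor F = T
~H = ~F = T
N nor ~H = F nor T = F
~S = ~T = F
(N nor ~H) -> ~S = F -> F = T
(~K xor (S xor ~W)) -> ((N nor ~H) -> ~S) = T -> T = T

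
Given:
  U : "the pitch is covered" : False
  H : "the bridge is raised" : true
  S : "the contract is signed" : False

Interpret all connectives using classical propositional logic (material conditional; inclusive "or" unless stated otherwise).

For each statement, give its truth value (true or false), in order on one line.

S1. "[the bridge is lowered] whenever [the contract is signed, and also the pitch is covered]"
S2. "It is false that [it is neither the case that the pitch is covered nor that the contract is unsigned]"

S1: This is (S ∧ U) → ¬H.

S ∧ U = F ∧ F = F
¬H = ¬T = F
(S ∧ U) → ¬H = F → F = T
Hence S1 is true.

S2: Parsed as ¬(U ↓ ¬S)

¬S = ¬F = T
U ↓ ¬S = F ↓ T = F
¬(U ↓ ¬S) = ¬F = T
Thus S2 is true.

S1 T; S2 T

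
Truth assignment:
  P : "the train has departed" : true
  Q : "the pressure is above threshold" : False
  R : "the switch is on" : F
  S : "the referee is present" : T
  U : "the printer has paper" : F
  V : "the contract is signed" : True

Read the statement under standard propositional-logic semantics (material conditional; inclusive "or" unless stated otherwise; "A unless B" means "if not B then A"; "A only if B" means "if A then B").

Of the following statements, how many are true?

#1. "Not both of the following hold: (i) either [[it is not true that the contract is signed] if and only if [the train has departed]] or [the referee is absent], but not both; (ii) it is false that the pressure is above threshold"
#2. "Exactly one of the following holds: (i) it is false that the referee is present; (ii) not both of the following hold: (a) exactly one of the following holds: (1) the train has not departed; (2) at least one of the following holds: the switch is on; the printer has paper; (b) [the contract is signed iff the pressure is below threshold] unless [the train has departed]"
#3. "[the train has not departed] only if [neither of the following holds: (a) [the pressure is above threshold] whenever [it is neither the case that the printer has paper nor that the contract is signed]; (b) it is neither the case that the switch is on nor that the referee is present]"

3

#1: Formalization: ((~V <-> P) xor ~S) nand ~Q

~V = ~T = F
~V <-> P = F <-> T = F
~S = ~T = F
(~V <-> P) xor ~S = F xor F = F
~Q = ~F = T
((~V <-> P) xor ~S) nand ~Q = F nand T = T
Hence #1 is true.

#2: In symbols: ~S xor ((~P xor (R | U)) nand ((V <-> ~Q) | P))

~S = ~T = F
~P = ~T = F
R | U = F | F = F
~P xor (R | U) = F xor F = F
~Q = ~F = T
V <-> ~Q = T <-> T = T
(V <-> ~Q) | P = T | T = T
(~P xor (R | U)) nand ((V <-> ~Q) | P) = F nand T = T
~S xor ((~P xor (R | U)) nand ((V <-> ~Q) | P)) = F xor T = T
Hence #2 is true.

#3: This is ~P -> (((U nor V) -> Q) nor (R nor S)).

~P = ~T = F
U nor V = F nor T = F
(U nor V) -> Q = F -> F = T
R nor S = F nor T = F
((U nor V) -> Q) nor (R nor S) = T nor F = F
~P -> (((U nor V) -> Q) nor (R nor S)) = F -> F = T
Hence #3 is true.

3 of the 3 statements are true (#1, #2, #3).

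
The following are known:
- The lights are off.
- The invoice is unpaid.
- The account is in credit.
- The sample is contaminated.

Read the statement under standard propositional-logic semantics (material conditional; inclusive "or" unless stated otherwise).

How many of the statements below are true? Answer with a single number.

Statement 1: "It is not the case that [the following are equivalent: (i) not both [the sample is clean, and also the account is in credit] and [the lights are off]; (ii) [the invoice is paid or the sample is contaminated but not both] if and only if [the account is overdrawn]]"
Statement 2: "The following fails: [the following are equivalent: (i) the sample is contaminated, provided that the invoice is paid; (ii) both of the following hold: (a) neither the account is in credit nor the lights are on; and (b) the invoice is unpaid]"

Let Q = "the sample is contaminated" (T), V = "the account is overdrawn" (F), U = "the lights are on" (F), H = "the invoice is paid" (F).

Statement 1: In symbols: ~(((~Q & ~V) nand ~U) <-> ((H xor Q) <-> V))

~Q = ~T = F
~V = ~F = T
~Q & ~V = F & T = F
~U = ~F = T
(~Q & ~V) nand ~U = F nand T = T
H xor Q = F xor T = T
(H xor Q) <-> V = T <-> F = F
((~Q & ~V) nand ~U) <-> ((H xor Q) <-> V) = T <-> F = F
~(((~Q & ~V) nand ~U) <-> ((H xor Q) <-> V)) = ~F = T
Thus Statement 1 is true.

Statement 2: In symbols: ~((H -> Q) <-> ((~V nor U) & ~H))

H -> Q = F -> T = T
~V = ~F = T
~V nor U = T nor F = F
~H = ~F = T
(~V nor U) & ~H = F & T = F
(H -> Q) <-> ((~V nor U) & ~H) = T <-> F = F
~((H -> Q) <-> ((~V nor U) & ~H)) = ~F = T
Hence Statement 2 is true.

True statements: 2 (Statement 1, Statement 2).

2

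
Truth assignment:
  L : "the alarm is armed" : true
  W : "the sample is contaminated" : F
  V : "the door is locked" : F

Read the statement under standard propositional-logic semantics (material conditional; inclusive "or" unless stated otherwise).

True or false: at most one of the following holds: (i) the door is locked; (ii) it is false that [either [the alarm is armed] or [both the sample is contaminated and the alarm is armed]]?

Formalization: V ↑ ¬(L ∨ (W ∧ L))

W ∧ L = F ∧ T = F
L ∨ (W ∧ L) = T ∨ F = T
¬(L ∨ (W ∧ L)) = ¬T = F
V ↑ ¬(L ∨ (W ∧ L)) = F ↑ F = T

true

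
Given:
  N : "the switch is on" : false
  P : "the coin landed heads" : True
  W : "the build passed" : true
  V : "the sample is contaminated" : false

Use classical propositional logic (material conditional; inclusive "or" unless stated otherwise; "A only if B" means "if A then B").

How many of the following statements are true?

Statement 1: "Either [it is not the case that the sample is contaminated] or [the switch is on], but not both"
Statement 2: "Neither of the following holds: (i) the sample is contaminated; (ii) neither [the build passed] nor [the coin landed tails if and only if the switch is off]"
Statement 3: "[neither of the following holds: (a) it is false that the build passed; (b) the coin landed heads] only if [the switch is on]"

Statement 1: Formalization: ¬V ⊕ N

¬V = ¬F = T
¬V ⊕ N = T ⊕ F = T
Hence Statement 1 is true.

Statement 2: This is V ↓ (W ↓ (¬P ↔ ¬N)).

¬P = ¬T = F
¬N = ¬F = T
¬P ↔ ¬N = F ↔ T = F
W ↓ (¬P ↔ ¬N) = T ↓ F = F
V ↓ (W ↓ (¬P ↔ ¬N)) = F ↓ F = T
Thus Statement 2 is true.

Statement 3: Parsed as (¬W ↓ P) → N

¬W = ¬T = F
¬W ↓ P = F ↓ T = F
(¬W ↓ P) → N = F → F = T
Hence Statement 3 is true.

3 of the 3 statements are true (Statement 1, Statement 2, Statement 3).

3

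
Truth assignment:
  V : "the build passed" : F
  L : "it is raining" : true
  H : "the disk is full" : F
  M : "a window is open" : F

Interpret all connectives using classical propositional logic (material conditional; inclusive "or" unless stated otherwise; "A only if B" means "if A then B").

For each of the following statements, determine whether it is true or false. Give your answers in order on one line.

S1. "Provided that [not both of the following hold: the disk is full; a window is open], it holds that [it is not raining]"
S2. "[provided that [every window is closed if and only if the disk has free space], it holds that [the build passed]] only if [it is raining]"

S1: This is (H nand M) -> not L.

H nand M = False nand False = True
not L = not True = False
(H nand M) -> not L = True -> False = False
Thus S1 is false.

S2: Parsed as ((not M iff not H) -> V) -> L

not M = not False = True
not H = not False = True
not M iff not H = True iff True = True
(not M iff not H) -> V = True -> False = False
((not M iff not H) -> V) -> L = False -> True = True
Hence S2 is true.

S1 False; S2 True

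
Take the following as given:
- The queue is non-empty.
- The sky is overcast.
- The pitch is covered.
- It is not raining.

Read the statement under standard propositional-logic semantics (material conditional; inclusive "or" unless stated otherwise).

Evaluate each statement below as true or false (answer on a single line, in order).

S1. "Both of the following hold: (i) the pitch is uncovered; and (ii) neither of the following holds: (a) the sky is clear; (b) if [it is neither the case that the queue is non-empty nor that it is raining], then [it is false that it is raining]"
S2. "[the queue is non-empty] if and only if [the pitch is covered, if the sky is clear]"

S1 false; S2 true

Let R = "the pitch is covered" (T), Q = "the sky is overcast" (T), P = "the queue is empty" (F), S = "it is raining" (F).

S1: In symbols: ~R & (~Q nor ((~P nor S) -> ~S))

~R = ~T = F
~Q = ~T = F
~P = ~F = T
~P nor S = T nor F = F
~S = ~F = T
(~P nor S) -> ~S = F -> T = T
~Q nor ((~P nor S) -> ~S) = F nor T = F
~R & (~Q nor ((~P nor S) -> ~S)) = F & F = F
Hence S1 is false.

S2: This is ~P <-> (~Q -> R).

~P = ~F = T
~Q = ~T = F
~Q -> R = F -> T = T
~P <-> (~Q -> R) = T <-> T = T
Hence S2 is true.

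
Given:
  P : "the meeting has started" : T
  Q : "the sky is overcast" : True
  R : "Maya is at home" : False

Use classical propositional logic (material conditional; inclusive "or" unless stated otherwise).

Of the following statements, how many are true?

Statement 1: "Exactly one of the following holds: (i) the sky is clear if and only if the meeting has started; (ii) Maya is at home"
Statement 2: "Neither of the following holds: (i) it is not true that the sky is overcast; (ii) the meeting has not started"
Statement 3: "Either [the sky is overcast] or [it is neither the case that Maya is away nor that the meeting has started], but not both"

Statement 1: Parsed as (not Q iff P) xor R

not Q = not True = False
not Q iff P = False iff True = False
(not Q iff P) xor R = False xor False = False
Hence Statement 1 is false.

Statement 2: Parsed as not Q nor not P

not Q = not True = False
not P = not True = False
not Q nor not P = False nor False = True
So Statement 2 is true.

Statement 3: Formalization: Q xor (not R nor P)

not R = not False = True
not R nor P = True nor True = False
Q xor (not R nor P) = True xor False = True
Thus Statement 3 is true.

True statements: 2.

2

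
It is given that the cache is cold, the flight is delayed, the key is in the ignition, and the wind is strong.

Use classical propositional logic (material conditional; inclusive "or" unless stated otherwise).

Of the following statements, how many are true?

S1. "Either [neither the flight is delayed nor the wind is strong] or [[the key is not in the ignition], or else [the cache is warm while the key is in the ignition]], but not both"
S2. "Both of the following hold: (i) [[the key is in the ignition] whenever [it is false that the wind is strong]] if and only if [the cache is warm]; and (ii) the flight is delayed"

Let D = "the flight is delayed" (T), M = "the wind is strong" (T), S = "the key is in the ignition" (T), U = "the cache is warm" (F).

S1: This is (D nor M) xor (~S | (U & S)).

D nor M = T nor T = F
~S = ~T = F
U & S = F & T = F
~S | (U & S) = F | F = F
(D nor M) xor (~S | (U & S)) = F xor F = F
Hence S1 is false.

S2: This is ((~M -> S) <-> U) & D.

~M = ~T = F
~M -> S = F -> T = T
(~M -> S) <-> U = T <-> F = F
((~M -> S) <-> U) & D = F & T = F
Hence S2 is false.

True statements: 0 (none).

0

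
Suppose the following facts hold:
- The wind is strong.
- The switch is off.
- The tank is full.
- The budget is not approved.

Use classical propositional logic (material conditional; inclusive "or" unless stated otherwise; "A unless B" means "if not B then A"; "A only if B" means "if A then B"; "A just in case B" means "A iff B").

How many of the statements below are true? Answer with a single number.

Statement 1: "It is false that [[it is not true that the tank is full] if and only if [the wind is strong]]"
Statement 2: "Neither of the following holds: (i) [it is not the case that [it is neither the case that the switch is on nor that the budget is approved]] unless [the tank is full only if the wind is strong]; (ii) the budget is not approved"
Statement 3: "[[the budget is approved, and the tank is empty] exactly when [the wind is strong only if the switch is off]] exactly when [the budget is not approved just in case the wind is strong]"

Let R = "the tank is full" (T), P = "the wind is strong" (T), Q = "the switch is on" (F), S = "the budget is approved" (F).

Statement 1: Formalization: ¬(¬R ↔ P)

¬R = ¬T = F
¬R ↔ P = F ↔ T = F
¬(¬R ↔ P) = ¬F = T
Thus Statement 1 is true.

Statement 2: In symbols: (¬(Q ↓ S) ∨ (R → P)) ↓ ¬S

Q ↓ S = F ↓ F = T
¬(Q ↓ S) = ¬T = F
R → P = T → T = T
¬(Q ↓ S) ∨ (R → P) = F ∨ T = T
¬S = ¬F = T
(¬(Q ↓ S) ∨ (R → P)) ↓ ¬S = T ↓ T = F
Hence Statement 2 is false.

Statement 3: Parsed as ((S ∧ ¬R) ↔ (P → ¬Q)) ↔ (¬S ↔ P)

¬R = ¬T = F
S ∧ ¬R = F ∧ F = F
¬Q = ¬F = T
P → ¬Q = T → T = T
(S ∧ ¬R) ↔ (P → ¬Q) = F ↔ T = F
¬S = ¬F = T
¬S ↔ P = T ↔ T = T
((S ∧ ¬R) ↔ (P → ¬Q)) ↔ (¬S ↔ P) = F ↔ T = F
Thus Statement 3 is false.

1 of the 3 statements is true (Statement 1).

1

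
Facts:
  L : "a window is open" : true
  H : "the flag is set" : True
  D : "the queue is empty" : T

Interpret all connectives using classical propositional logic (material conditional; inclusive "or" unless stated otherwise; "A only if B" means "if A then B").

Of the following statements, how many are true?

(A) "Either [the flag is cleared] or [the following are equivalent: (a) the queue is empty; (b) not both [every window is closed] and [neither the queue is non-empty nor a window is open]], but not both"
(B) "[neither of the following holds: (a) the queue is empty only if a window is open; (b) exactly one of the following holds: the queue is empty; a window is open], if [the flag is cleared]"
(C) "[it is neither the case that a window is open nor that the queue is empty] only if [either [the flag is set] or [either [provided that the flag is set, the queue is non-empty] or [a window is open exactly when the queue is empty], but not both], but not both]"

3

(A): This is ¬H ⊕ (D ↔ (¬L ↑ (¬D ↓ L))).

¬H = ¬T = F
¬L = ¬T = F
¬D = ¬T = F
¬D ↓ L = F ↓ T = F
¬L ↑ (¬D ↓ L) = F ↑ F = T
D ↔ (¬L ↑ (¬D ↓ L)) = T ↔ T = T
¬H ⊕ (D ↔ (¬L ↑ (¬D ↓ L))) = F ⊕ T = T
Thus (A) is true.

(B): Formalization: ¬H → ((D → L) ↓ (D ⊕ L))

¬H = ¬T = F
D → L = T → T = T
D ⊕ L = T ⊕ T = F
(D → L) ↓ (D ⊕ L) = T ↓ F = F
¬H → ((D → L) ↓ (D ⊕ L)) = F → F = T
So (B) is true.

(C): This is (L ↓ D) → (H ⊕ ((H → ¬D) ⊕ (L ↔ D))).

L ↓ D = T ↓ T = F
¬D = ¬T = F
H → ¬D = T → F = F
L ↔ D = T ↔ T = T
(H → ¬D) ⊕ (L ↔ D) = F ⊕ T = T
H ⊕ ((H → ¬D) ⊕ (L ↔ D)) = T ⊕ T = F
(L ↓ D) → (H ⊕ ((H → ¬D) ⊕ (L ↔ D))) = F → F = T
Hence (C) is true.

Count: 3.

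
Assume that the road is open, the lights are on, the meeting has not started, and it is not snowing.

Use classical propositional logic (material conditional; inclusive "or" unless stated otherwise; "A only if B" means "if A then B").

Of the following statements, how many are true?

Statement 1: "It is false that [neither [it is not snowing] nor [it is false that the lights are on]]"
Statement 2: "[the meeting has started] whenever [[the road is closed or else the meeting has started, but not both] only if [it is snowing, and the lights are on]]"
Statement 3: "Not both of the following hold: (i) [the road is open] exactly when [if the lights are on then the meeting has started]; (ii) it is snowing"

2

Let S = "it is snowing" (F), Q = "the lights are on" (T), P = "the road is closed" (F), R = "the meeting has started" (F).

Statement 1: In symbols: ~(~S nor ~Q)

~S = ~F = T
~Q = ~T = F
~S nor ~Q = T nor F = F
~(~S nor ~Q) = ~F = T
Hence Statement 1 is true.

Statement 2: This is ((P xor R) -> (S & Q)) -> R.

P xor R = F xor F = F
S & Q = F & T = F
(P xor R) -> (S & Q) = F -> F = T
((P xor R) -> (S & Q)) -> R = T -> F = F
Thus Statement 2 is false.

Statement 3: This is (~P <-> (Q -> R)) nand S.

~P = ~F = T
Q -> R = T -> F = F
~P <-> (Q -> R) = T <-> F = F
(~P <-> (Q -> R)) nand S = F nand F = T
So Statement 3 is true.

Count: 2.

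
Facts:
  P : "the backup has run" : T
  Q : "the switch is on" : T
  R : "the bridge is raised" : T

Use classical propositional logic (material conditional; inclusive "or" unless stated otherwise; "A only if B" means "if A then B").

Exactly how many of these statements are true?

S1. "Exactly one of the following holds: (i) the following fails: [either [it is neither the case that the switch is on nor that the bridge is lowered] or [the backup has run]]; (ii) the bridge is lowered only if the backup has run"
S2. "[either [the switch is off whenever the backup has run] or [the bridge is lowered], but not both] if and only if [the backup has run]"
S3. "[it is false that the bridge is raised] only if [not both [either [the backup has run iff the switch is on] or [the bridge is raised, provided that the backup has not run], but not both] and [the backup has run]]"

S1: Parsed as ~((Q nor ~R) | P) xor (~R -> P)

~R = ~T = F
Q nor ~R = T nor F = F
(Q nor ~R) | P = F | T = T
~((Q nor ~R) | P) = ~T = F
~R = ~T = F
~R -> P = F -> T = T
~((Q nor ~R) | P) xor (~R -> P) = F xor T = T
Thus S1 is true.

S2: Parsed as ((P -> ~Q) xor ~R) <-> P

~Q = ~T = F
P -> ~Q = T -> F = F
~R = ~T = F
(P -> ~Q) xor ~R = F xor F = F
((P -> ~Q) xor ~R) <-> P = F <-> T = F
Thus S2 is false.

S3: Parsed as ~R -> (((P <-> Q) xor (~P -> R)) nand P)

~R = ~T = F
P <-> Q = T <-> T = T
~P = ~T = F
~P -> R = F -> T = T
(P <-> Q) xor (~P -> R) = T xor T = F
((P <-> Q) xor (~P -> R)) nand P = F nand T = T
~R -> (((P <-> Q) xor (~P -> R)) nand P) = F -> T = T
Hence S3 is true.

Count: 2.

2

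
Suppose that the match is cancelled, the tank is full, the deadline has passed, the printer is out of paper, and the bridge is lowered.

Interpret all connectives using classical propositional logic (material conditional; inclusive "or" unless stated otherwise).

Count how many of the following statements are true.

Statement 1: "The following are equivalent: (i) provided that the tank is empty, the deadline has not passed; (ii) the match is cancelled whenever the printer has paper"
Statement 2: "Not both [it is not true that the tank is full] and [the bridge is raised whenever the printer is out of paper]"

Let R = "the tank is full" (True), N = "the deadline has passed" (True), U = "the printer has paper" (False), L = "the match is cancelled" (True), Q = "the bridge is raised" (False).

Statement 1: This is (not R -> not N) iff (U -> L).

not R = not True = False
not N = not True = False
not R -> not N = False -> False = True
U -> L = False -> True = True
(not R -> not N) iff (U -> L) = True iff True = True
So Statement 1 is true.

Statement 2: Parsed as not R nand (not U -> Q)

not R = not True = False
not U = not False = True
not U -> Q = True -> False = False
not R nand (not U -> Q) = False nand False = True
Hence Statement 2 is true.

2 of the 2 statements are true (Statement 1, Statement 2).

2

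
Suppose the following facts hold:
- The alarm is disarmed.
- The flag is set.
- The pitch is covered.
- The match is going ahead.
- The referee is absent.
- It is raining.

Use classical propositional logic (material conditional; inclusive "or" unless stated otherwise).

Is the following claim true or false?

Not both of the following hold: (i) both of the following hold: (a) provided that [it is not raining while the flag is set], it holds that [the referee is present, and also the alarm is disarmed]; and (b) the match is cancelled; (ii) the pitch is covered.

true

Let R = "it is raining" (True), V = "the flag is set" (True), S = "the referee is present" (False), K = "the alarm is armed" (False), D = "the match is cancelled" (False), N = "the pitch is covered" (True).
Formalization: (((not R and V) -> (S and not K)) and D) nand N

not R = not True = False
not R and V = False and True = False
not K = not False = True
S and not K = False and True = False
(not R and V) -> (S and not K) = False -> False = True
((not R and V) -> (S and not K)) and D = True and False = False
(((not R and V) -> (S and not K)) and D) nand N = False nand True = True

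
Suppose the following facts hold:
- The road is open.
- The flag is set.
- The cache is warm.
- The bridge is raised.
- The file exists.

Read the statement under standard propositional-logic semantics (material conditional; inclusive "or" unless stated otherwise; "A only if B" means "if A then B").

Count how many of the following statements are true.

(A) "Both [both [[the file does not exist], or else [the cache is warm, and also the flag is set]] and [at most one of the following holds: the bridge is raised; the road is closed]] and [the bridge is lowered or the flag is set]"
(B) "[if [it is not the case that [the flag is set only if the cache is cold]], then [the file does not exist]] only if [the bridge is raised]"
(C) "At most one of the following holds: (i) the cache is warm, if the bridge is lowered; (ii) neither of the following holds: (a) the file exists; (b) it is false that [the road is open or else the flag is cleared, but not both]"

3

Let P = "the file exists" (T), M = "the cache is warm" (T), L = "the flag is set" (T), Q = "the bridge is raised" (T), G = "the road is closed" (F).

(A): This is ((~P | (M & L)) & (Q nand G)) & (~Q | L).

~P = ~T = F
M & L = T & T = T
~P | (M & L) = F | T = T
Q nand G = T nand F = T
(~P | (M & L)) & (Q nand G) = T & T = T
~Q = ~T = F
~Q | L = F | T = T
((~P | (M & L)) & (Q nand G)) & (~Q | L) = T & T = T
Hence (A) is true.

(B): In symbols: (~(L -> ~M) -> ~P) -> Q

~M = ~T = F
L -> ~M = T -> F = F
~(L -> ~M) = ~F = T
~P = ~T = F
~(L -> ~M) -> ~P = T -> F = F
(~(L -> ~M) -> ~P) -> Q = F -> T = T
So (B) is true.

(C): This is (~Q -> M) nand (P nor ~(~G xor ~L)).

~Q = ~T = F
~Q -> M = F -> T = T
~G = ~F = T
~L = ~T = F
~G xor ~L = T xor F = T
~(~G xor ~L) = ~T = F
P nor ~(~G xor ~L) = T nor F = F
(~Q -> M) nand (P nor ~(~G xor ~L)) = T nand F = T
Hence (C) is true.

Count: 3.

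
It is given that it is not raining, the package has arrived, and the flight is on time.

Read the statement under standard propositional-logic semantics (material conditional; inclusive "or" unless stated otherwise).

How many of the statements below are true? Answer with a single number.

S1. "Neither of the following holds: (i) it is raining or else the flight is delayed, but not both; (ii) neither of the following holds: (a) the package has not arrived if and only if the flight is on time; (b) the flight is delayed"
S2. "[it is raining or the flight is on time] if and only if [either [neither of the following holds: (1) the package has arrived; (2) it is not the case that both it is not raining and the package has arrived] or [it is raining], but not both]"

0

Let U = "it is raining" (False), K = "the flight is delayed" (False), G = "the package has arrived" (True).

S1: In symbols: (U xor K) nor ((not G iff not K) nor K)

U xor K = False xor False = False
not G = not True = False
not K = not False = True
not G iff not K = False iff True = False
(not G iff not K) nor K = False nor False = True
(U xor K) nor ((not G iff not K) nor K) = False nor True = False
Thus S1 is false.

S2: Parsed as (U or not K) iff ((G nor (not U nand G)) xor U)

not K = not False = True
U or not K = False or True = True
not U = not False = True
not U nand G = True nand True = False
G nor (not U nand G) = True nor False = False
(G nor (not U nand G)) xor U = False xor False = False
(U or not K) iff ((G nor (not U nand G)) xor U) = True iff False = False
Thus S2 is false.

True statements: 0 (none).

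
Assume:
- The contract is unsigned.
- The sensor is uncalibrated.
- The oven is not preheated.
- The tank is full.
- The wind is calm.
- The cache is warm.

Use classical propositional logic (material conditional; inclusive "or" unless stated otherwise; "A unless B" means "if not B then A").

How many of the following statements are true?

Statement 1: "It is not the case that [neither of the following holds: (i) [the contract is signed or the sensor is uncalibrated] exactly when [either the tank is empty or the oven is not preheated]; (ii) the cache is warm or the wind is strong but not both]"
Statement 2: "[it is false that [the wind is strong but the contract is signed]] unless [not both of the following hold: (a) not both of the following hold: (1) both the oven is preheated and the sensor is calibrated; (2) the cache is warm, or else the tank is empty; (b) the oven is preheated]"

2

Let D = "the contract is signed" (False), R = "the sensor is calibrated" (False), W = "the tank is full" (True), N = "the oven is preheated" (False), U = "the cache is warm" (True), S = "the wind is strong" (False).

Statement 1: In symbols: not (((D or not R) iff (not W or not N)) nor (U xor S))

not R = not False = True
D or not R = False or True = True
not W = not True = False
not N = not False = True
not W or not N = False or True = True
(D or not R) iff (not W or not N) = True iff True = True
U xor S = True xor False = True
((D or not R) iff (not W or not N)) nor (U xor S) = True nor True = False
not (((D or not R) iff (not W or not N)) nor (U xor S)) = not False = True
Thus Statement 1 is true.

Statement 2: This is not (S and D) or (((N and R) nand (U or not W)) nand N).

S and D = False and False = False
not (S and D) = not False = True
N and R = False and False = False
not W = not True = False
U or not W = True or False = True
(N and R) nand (U or not W) = False nand True = True
((N and R) nand (U or not W)) nand N = True nand False = True
not (S and D) or (((N and R) nand (U or not W)) nand N) = True or True = True
Hence Statement 2 is true.

Count: 2.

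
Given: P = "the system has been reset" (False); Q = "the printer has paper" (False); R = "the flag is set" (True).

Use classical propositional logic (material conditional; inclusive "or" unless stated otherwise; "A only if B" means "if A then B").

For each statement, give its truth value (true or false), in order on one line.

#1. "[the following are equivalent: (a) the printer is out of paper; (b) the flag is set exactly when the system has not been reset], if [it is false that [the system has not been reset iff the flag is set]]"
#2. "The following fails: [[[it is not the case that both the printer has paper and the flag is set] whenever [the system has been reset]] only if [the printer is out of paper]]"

#1 T, #2 F

#1: Parsed as not (not P iff R) -> (not Q iff (R iff not P))

not P = not False = True
not P iff R = True iff True = True
not (not P iff R) = not True = False
not Q = not False = True
not P = not False = True
R iff not P = True iff True = True
not Q iff (R iff not P) = True iff True = True
not (not P iff R) -> (not Q iff (R iff not P)) = False -> True = True
So #1 is true.

#2: Formalization: not ((P -> (Q nand R)) -> not Q)

Q nand R = False nand True = True
P -> (Q nand R) = False -> True = True
not Q = not False = True
(P -> (Q nand R)) -> not Q = True -> True = True
not ((P -> (Q nand R)) -> not Q) = not True = False
Thus #2 is false.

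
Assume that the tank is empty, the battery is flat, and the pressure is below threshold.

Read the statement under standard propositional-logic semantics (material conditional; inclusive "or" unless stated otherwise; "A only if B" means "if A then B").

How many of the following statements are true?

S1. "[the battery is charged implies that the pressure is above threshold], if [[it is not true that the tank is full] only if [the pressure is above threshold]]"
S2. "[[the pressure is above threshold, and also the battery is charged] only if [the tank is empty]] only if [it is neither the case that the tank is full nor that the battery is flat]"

1

Let P = "the tank is full" (F), R = "the pressure is above threshold" (F), Q = "the battery is charged" (F).

S1: This is (~P -> R) -> (Q -> R).

~P = ~F = T
~P -> R = T -> F = F
Q -> R = F -> F = T
(~P -> R) -> (Q -> R) = F -> T = T
So S1 is true.

S2: In symbols: ((R & Q) -> ~P) -> (P nor ~Q)

R & Q = F & F = F
~P = ~F = T
(R & Q) -> ~P = F -> T = T
~Q = ~F = T
P nor ~Q = F nor T = F
((R & Q) -> ~P) -> (P nor ~Q) = T -> F = F
Thus S2 is false.

Count: 1.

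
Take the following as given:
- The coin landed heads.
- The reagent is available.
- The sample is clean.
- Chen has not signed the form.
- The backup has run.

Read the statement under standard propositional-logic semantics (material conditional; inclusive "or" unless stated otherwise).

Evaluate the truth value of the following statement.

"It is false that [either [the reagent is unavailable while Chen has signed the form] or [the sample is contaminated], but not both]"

The statement is true.

Let Q = "the reagent is available" (T), S = "Chen has signed the form" (F), R = "the sample is contaminated" (F).
Parsed as ¬((¬Q ∧ S) ⊕ R)

¬Q = ¬T = F
¬Q ∧ S = F ∧ F = F
(¬Q ∧ S) ⊕ R = F ⊕ F = F
¬((¬Q ∧ S) ⊕ R) = ¬F = T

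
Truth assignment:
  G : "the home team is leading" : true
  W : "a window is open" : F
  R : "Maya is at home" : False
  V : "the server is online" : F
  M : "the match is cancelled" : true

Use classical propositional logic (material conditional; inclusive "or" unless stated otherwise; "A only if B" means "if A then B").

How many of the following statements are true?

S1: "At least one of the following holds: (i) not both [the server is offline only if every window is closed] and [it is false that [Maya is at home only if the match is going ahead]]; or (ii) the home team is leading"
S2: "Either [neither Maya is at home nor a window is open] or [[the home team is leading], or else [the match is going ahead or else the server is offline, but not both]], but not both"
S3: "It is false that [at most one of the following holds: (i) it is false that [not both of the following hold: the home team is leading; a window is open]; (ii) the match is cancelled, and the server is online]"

1

S1: Formalization: ((not V -> not W) nand not (R -> not M)) or G

not V = not False = True
not W = not False = True
not V -> not W = True -> True = True
not M = not True = False
R -> not M = False -> False = True
not (R -> not M) = not True = False
(not V -> not W) nand not (R -> not M) = True nand False = True
((not V -> not W) nand not (R -> not M)) or G = True or True = True
Hence S1 is true.

S2: Formalization: (R nor W) xor (G or (not M xor not V))

R nor W = False nor False = True
not M = not True = False
not V = not False = True
not M xor not V = False xor True = True
G or (not M xor not V) = True or True = True
(R nor W) xor (G or (not M xor not V)) = True xor True = False
Thus S2 is false.

S3: Parsed as not (not (G nand W) nand (M and V))

G nand W = True nand False = True
not (G nand W) = not True = False
M and V = True and False = False
not (G nand W) nand (M and V) = False nand False = True
not (not (G nand W) nand (M and V)) = not True = False
Thus S3 is false.

1 of the 3 statements is true.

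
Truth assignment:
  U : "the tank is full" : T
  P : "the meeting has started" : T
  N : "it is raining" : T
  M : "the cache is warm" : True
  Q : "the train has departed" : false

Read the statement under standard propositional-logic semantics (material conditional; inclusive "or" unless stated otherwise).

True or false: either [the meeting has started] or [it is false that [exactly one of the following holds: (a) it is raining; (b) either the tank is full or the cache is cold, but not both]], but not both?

Formalization: P xor not (N xor (U xor not M))

not M = not True = False
U xor not M = True xor False = True
N xor (U xor not M) = True xor True = False
not (N xor (U xor not M)) = not False = True
P xor not (N xor (U xor not M)) = True xor True = False

False.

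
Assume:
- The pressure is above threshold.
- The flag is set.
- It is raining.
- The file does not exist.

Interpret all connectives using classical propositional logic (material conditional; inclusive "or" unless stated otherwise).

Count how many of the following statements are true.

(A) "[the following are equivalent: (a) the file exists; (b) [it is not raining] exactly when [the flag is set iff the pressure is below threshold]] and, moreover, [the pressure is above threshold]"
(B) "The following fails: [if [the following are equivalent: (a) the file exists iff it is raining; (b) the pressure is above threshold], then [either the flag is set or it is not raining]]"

Let M = "the file exists" (False), D = "it is raining" (True), V = "the flag is set" (True), R = "the pressure is above threshold" (True).

(A): Formalization: (M iff (not D iff (V iff not R))) and R

not D = not True = False
not R = not True = False
V iff not R = True iff False = False
not D iff (V iff not R) = False iff False = True
M iff (not D iff (V iff not R)) = False iff True = False
(M iff (not D iff (V iff not R))) and R = False and True = False
Thus (A) is false.

(B): Formalization: not (((M iff D) iff R) -> (V or not D))

M iff D = False iff True = False
(M iff D) iff R = False iff True = False
not D = not True = False
V or not D = True or False = True
((M iff D) iff R) -> (V or not D) = False -> True = True
not (((M iff D) iff R) -> (V or not D)) = not True = False
So (B) is false.

True statements: 0 (none).

0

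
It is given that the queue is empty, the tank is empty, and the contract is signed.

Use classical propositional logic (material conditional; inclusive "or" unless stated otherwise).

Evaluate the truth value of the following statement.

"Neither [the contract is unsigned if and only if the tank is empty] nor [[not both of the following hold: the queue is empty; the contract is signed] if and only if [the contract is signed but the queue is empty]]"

True.

Let R = "the contract is signed" (T), Q = "the tank is full" (F), P = "the queue is empty" (T).
In symbols: (¬R ↔ ¬Q) ↓ ((P ↑ R) ↔ (R ∧ P))

¬R = ¬T = F
¬Q = ¬F = T
¬R ↔ ¬Q = F ↔ T = F
P ↑ R = T ↑ T = F
R ∧ P = T ∧ T = T
(P ↑ R) ↔ (R ∧ P) = F ↔ T = F
(¬R ↔ ¬Q) ↓ ((P ↑ R) ↔ (R ∧ P)) = F ↓ F = T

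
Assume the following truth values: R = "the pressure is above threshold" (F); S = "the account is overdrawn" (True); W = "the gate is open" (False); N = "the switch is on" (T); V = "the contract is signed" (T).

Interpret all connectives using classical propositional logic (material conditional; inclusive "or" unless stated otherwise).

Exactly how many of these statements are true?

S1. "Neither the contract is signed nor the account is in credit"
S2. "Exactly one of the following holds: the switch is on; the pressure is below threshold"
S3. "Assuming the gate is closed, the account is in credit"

0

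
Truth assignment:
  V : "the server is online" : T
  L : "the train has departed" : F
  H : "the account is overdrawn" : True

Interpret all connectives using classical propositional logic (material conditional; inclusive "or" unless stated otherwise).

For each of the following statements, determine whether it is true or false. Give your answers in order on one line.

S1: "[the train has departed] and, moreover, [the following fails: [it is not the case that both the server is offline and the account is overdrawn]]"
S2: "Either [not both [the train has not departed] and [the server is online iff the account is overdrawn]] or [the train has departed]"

S1 false / S2 false

S1: Parsed as L & ~(~V nand H)

~V = ~T = F
~V nand H = F nand T = T
~(~V nand H) = ~T = F
L & ~(~V nand H) = F & F = F
Hence S1 is false.

S2: Parsed as (~L nand (V <-> H)) | L

~L = ~F = T
V <-> H = T <-> T = T
~L nand (V <-> H) = T nand T = F
(~L nand (V <-> H)) | L = F | F = F
Thus S2 is false.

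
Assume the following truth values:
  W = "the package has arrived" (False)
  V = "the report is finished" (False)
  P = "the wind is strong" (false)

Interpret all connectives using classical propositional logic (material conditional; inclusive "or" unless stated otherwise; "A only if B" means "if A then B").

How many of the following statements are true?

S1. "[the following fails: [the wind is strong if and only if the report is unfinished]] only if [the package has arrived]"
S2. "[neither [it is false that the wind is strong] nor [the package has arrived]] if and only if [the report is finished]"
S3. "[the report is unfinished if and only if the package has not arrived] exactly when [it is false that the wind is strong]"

2

S1: Parsed as ~(P <-> ~V) -> W

~V = ~F = T
P <-> ~V = F <-> T = F
~(P <-> ~V) = ~F = T
~(P <-> ~V) -> W = T -> F = F
Thus S1 is false.

S2: This is (~P nor W) <-> V.

~P = ~F = T
~P nor W = T nor F = F
(~P nor W) <-> V = F <-> F = T
So S2 is true.

S3: In symbols: (~V <-> ~W) <-> ~P

~V = ~F = T
~W = ~F = T
~V <-> ~W = T <-> T = T
~P = ~F = T
(~V <-> ~W) <-> ~P = T <-> T = T
Hence S3 is true.

2 of the 3 statements are true.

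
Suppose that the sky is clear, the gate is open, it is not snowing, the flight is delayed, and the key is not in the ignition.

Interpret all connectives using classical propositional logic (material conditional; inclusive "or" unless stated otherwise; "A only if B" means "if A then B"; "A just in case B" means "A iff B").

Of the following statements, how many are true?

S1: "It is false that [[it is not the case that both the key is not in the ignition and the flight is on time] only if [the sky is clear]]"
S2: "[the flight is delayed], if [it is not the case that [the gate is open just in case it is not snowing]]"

1

Let U = "the key is in the ignition" (False), S = "the flight is delayed" (True), P = "the sky is overcast" (False), Q = "the gate is open" (True), R = "it is snowing" (False).

S1: Parsed as not ((not U nand not S) -> not P)

not U = not False = True
not S = not True = False
not U nand not S = True nand False = True
not P = not False = True
(not U nand not S) -> not P = True -> True = True
not ((not U nand not S) -> not P) = not True = False
Thus S1 is false.

S2: Parsed as not (Q iff not R) -> S

not R = not False = True
Q iff not R = True iff True = True
not (Q iff not R) = not True = False
not (Q iff not R) -> S = False -> True = True
Thus S2 is true.

Count: 1.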